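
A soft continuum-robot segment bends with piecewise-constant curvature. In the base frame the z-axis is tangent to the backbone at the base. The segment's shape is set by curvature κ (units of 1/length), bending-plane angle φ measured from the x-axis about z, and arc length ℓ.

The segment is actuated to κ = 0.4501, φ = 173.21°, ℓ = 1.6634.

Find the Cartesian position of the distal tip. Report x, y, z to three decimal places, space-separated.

θ = κ·ℓ = 0.4501 × 1.6634 = 0.74870 rad
ρ = (1 − cos θ)/κ = (1 − 0.73258)/0.4501 = 0.59414
z = sin θ / κ = 0.68068/0.4501 = 1.51230
x = ρ cos φ = 0.59414 × cos(173.21°) = -0.58997
y = ρ sin φ = 0.59414 × sin(173.21°) = 0.07025

-0.590 0.070 1.512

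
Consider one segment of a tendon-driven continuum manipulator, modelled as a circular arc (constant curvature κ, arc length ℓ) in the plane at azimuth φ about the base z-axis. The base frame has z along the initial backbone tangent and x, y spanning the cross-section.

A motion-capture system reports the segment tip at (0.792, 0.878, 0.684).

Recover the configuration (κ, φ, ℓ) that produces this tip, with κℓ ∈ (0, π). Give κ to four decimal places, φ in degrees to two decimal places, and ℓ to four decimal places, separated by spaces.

ρ = √(x²+y²) = √(0.792² + 0.878²) = 1.18243
φ = atan2(y, x) mod 360° = atan2(0.878, 0.792) = 47.9480°
|p|² = ρ² + z² = 1.18243² + 0.684² = 1.86600
κ = 2ρ / |p|² = 2×1.18243 / 1.86600 = 1.26734
θ = 2·atan2(ρ, z) = 2·atan2(1.18243, 0.684) = 2.09272 rad
ℓ = θ/κ = 2.09272/1.26734 = 1.65127

1.2673 47.95 1.6513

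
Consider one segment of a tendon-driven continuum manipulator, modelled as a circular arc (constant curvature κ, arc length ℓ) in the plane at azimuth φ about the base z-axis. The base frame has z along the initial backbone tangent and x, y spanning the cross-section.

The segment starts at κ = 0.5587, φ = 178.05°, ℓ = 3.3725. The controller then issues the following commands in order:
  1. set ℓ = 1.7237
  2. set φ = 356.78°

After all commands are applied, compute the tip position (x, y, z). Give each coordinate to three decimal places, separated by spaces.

0.767 -0.043 1.469

initial: κ=0.5587, φ=178.05°, ℓ=3.3725
cmd 1: set ℓ=1.7237 → (κ,φ,ℓ)=(0.5587,178.05°,1.7237) → tip=(-0.7673,0.0261,1.4694)
cmd 2: set φ=356.78° → (κ,φ,ℓ)=(0.5587,356.78°,1.7237) → tip=(0.7666,-0.0431,1.4694)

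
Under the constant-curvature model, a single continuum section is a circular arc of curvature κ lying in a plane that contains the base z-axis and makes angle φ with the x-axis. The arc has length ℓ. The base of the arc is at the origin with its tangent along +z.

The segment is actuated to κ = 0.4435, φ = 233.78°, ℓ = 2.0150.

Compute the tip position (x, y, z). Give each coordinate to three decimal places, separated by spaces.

-0.498 -0.679 1.757

θ = κ·ℓ = 0.4435 × 2.0150 = 0.89365 rad
ρ = (1 − cos θ)/κ = (1 − 0.62657)/0.4435 = 0.84201
z = sin θ / κ = 0.77937/0.4435 = 1.75731
x = ρ cos φ = 0.84201 × cos(233.78°) = -0.49753
y = ρ sin φ = 0.84201 × sin(233.78°) = -0.67929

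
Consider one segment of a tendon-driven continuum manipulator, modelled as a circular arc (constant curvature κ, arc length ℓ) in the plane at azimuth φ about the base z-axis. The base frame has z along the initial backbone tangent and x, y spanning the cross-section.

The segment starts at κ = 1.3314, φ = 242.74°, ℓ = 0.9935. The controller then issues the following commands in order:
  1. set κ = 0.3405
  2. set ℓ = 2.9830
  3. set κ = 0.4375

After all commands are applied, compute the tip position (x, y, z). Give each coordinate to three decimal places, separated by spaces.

initial: κ=1.3314, φ=242.74°, ℓ=0.9935
cmd 1: set κ=0.3405 → (κ,φ,ℓ)=(0.3405,242.74°,0.9935) → tip=(-0.0762,-0.1480,0.9747)
cmd 2: set ℓ=2.9830 → (κ,φ,ℓ)=(0.3405,242.74°,2.9830) → tip=(-0.6362,-1.2348,2.4959)
cmd 3: set κ=0.4375 → (κ,φ,ℓ)=(0.4375,242.74°,2.9830) → tip=(-0.7720,-1.4983,2.2055)

-0.772 -1.498 2.205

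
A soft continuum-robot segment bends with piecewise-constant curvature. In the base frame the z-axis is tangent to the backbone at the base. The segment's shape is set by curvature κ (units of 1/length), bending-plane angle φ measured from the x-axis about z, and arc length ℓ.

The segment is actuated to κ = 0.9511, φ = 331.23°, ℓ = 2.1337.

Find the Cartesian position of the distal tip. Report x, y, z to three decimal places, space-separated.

1.330 -0.730 0.943

θ = κ·ℓ = 0.9511 × 2.1337 = 2.02936 rad
ρ = (1 − cos θ)/κ = (1 − -0.44266)/0.9511 = 1.51684
z = sin θ / κ = 0.89669/0.9511 = 0.94279
x = ρ cos φ = 1.51684 × cos(331.23°) = 1.32960
y = ρ sin φ = 1.51684 × sin(331.23°) = -0.73005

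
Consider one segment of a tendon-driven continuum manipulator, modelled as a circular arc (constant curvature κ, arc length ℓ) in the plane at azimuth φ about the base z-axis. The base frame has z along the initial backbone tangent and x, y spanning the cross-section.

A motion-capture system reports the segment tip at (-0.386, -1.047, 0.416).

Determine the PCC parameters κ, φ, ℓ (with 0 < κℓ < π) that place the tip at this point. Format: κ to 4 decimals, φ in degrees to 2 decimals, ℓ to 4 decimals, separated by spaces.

1.5736 249.76 1.5429

ρ = √(x²+y²) = √(-0.386² + -1.047²) = 1.11589
φ = atan2(y, x) mod 360° = atan2(-1.047, -0.386) = 249.7625°
|p|² = ρ² + z² = 1.11589² + 0.416² = 1.41826
κ = 2ρ / |p|² = 2×1.11589 / 1.41826 = 1.57360
θ = 2·atan2(ρ, z) = 2·atan2(1.11589, 0.416) = 2.42792 rad
ℓ = θ/κ = 2.42792/1.57360 = 1.54291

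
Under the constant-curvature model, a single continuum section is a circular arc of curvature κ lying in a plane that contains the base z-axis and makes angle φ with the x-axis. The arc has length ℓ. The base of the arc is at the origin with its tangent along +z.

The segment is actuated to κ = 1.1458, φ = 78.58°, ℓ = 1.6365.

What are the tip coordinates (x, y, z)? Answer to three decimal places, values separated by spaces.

θ = κ·ℓ = 1.1458 × 1.6365 = 1.87510 rad
ρ = (1 − cos θ)/κ = (1 − -0.29963)/1.1458 = 1.13426
z = sin θ / κ = 0.95406/1.1458 = 0.83265
x = ρ cos φ = 1.13426 × cos(78.58°) = 0.22458
y = ρ sin φ = 1.13426 × sin(78.58°) = 1.11180

0.225 1.112 0.833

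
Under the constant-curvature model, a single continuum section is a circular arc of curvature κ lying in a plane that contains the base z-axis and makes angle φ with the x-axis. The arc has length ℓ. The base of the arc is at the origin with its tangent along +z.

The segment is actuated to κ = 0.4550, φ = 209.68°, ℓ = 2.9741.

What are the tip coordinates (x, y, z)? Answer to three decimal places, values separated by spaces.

-1.497 -0.853 2.146

θ = κ·ℓ = 0.4550 × 2.9741 = 1.35322 rad
ρ = (1 − cos θ)/κ = (1 − 0.21587)/0.4550 = 1.72337
z = sin θ / κ = 0.97642/0.4550 = 2.14598
x = ρ cos φ = 1.72337 × cos(209.68°) = -1.49727
y = ρ sin φ = 1.72337 × sin(209.68°) = -0.85333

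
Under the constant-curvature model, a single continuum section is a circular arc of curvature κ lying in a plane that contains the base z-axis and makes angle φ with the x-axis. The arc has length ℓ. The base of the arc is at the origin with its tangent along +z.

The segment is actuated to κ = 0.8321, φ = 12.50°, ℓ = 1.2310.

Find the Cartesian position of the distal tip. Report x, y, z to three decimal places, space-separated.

0.564 0.125 1.027

θ = κ·ℓ = 0.8321 × 1.2310 = 1.02432 rad
ρ = (1 − cos θ)/κ = (1 − 0.51968)/0.8321 = 0.57723
z = sin θ / κ = 0.85436/0.8321 = 1.02675
x = ρ cos φ = 0.57723 × cos(12.50°) = 0.56355
y = ρ sin φ = 0.57723 × sin(12.50°) = 0.12494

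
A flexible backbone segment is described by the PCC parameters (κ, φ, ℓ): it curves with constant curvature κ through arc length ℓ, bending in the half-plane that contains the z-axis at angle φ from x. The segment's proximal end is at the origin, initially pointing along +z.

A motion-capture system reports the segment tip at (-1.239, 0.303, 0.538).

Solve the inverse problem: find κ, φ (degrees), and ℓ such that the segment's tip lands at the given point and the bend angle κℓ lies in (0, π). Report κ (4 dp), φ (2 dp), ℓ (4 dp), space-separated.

ρ = √(x²+y²) = √(-1.239² + 0.303²) = 1.27551
φ = atan2(y, x) mod 360° = atan2(0.303, -1.239) = 166.2579°
|p|² = ρ² + z² = 1.27551² + 0.538² = 1.91637
κ = 2ρ / |p|² = 2×1.27551 / 1.91637 = 1.33117
θ = 2·atan2(ρ, z) = 2·atan2(1.27551, 0.538) = 2.34329 rad
ℓ = θ/κ = 2.34329/1.33117 = 1.76032

1.3312 166.26 1.7603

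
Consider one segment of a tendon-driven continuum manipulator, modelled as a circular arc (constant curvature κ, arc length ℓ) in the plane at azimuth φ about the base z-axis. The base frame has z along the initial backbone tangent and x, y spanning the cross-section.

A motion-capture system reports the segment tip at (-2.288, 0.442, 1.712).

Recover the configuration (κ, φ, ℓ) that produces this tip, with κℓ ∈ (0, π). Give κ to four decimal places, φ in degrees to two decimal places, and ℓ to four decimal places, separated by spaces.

ρ = √(x²+y²) = √(-2.288² + 0.442²) = 2.33030
φ = atan2(y, x) mod 360° = atan2(0.442, -2.288) = 169.0662°
|p|² = ρ² + z² = 2.33030² + 1.712² = 8.36125
κ = 2ρ / |p|² = 2×2.33030 / 8.36125 = 0.55741
θ = 2·atan2(ρ, z) = 2·atan2(2.33030, 1.712) = 1.87436 rad
ℓ = θ/κ = 1.87436/0.55741 = 3.36265

0.5574 169.07 3.3627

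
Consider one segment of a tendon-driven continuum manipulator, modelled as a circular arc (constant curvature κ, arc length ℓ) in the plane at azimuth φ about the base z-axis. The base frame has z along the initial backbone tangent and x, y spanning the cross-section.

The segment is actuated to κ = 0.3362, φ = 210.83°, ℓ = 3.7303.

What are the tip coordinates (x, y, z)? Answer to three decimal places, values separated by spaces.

-1.759 -1.050 2.827

θ = κ·ℓ = 0.3362 × 3.7303 = 1.25413 rad
ρ = (1 − cos θ)/κ = (1 − 0.31140)/0.3362 = 2.04818
z = sin θ / κ = 0.95028/0.3362 = 2.82653
x = ρ cos φ = 2.04818 × cos(210.83°) = -1.75875
y = ρ sin φ = 2.04818 × sin(210.83°) = -1.04967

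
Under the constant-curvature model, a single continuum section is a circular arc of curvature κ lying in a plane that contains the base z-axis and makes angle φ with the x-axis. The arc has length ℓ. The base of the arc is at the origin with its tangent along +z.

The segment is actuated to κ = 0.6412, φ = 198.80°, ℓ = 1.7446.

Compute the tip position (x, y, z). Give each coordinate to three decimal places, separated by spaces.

θ = κ·ℓ = 0.6412 × 1.7446 = 1.11864 rad
ρ = (1 − cos θ)/κ = (1 − 0.43691)/0.6412 = 0.87818
z = sin θ / κ = 0.89951/0.6412 = 1.40285
x = ρ cos φ = 0.87818 × cos(198.80°) = -0.83133
y = ρ sin φ = 0.87818 × sin(198.80°) = -0.28301

-0.831 -0.283 1.403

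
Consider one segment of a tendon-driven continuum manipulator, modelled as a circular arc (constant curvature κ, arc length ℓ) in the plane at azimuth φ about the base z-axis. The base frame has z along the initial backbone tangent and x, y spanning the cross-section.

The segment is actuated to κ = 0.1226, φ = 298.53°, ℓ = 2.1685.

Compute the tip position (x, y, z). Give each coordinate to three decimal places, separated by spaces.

θ = κ·ℓ = 0.1226 × 2.1685 = 0.26586 rad
ρ = (1 − cos θ)/κ = (1 − 0.96487)/0.1226 = 0.28656
z = sin θ / κ = 0.26274/0.1226 = 2.14305
x = ρ cos φ = 0.28656 × cos(298.53°) = 0.13687
y = ρ sin φ = 0.28656 × sin(298.53°) = -0.25176

0.137 -0.252 2.143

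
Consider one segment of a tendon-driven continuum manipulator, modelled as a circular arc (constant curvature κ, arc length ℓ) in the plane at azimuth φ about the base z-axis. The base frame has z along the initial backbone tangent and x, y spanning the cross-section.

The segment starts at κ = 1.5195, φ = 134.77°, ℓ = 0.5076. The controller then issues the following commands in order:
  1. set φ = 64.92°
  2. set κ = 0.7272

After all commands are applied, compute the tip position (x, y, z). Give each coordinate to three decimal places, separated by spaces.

initial: κ=1.5195, φ=134.77°, ℓ=0.5076
cmd 1: set φ=64.92° → (κ,φ,ℓ)=(1.5195,64.92°,0.5076) → tip=(0.0789,0.1687,0.4587)
cmd 2: set κ=0.7272 → (κ,φ,ℓ)=(0.7272,64.92°,0.5076) → tip=(0.0393,0.0839,0.4962)

0.039 0.084 0.496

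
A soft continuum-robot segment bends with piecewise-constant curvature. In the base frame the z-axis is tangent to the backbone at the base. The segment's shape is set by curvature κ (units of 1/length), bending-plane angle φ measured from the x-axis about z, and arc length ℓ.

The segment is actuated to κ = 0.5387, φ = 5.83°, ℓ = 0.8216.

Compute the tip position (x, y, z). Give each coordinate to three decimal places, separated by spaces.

θ = κ·ℓ = 0.5387 × 0.8216 = 0.44260 rad
ρ = (1 − cos θ)/κ = (1 − 0.90364)/0.5387 = 0.17887
z = sin θ / κ = 0.42829/0.5387 = 0.79504
x = ρ cos φ = 0.17887 × cos(5.83°) = 0.17794
y = ρ sin φ = 0.17887 × sin(5.83°) = 0.01817

0.178 0.018 0.795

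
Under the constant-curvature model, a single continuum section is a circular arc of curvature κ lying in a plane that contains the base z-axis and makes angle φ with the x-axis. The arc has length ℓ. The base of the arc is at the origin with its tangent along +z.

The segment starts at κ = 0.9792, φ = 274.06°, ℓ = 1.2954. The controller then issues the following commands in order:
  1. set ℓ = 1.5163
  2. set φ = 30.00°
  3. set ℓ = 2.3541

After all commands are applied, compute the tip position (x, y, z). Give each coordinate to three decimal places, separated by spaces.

1.477 0.853 0.758

initial: κ=0.9792, φ=274.06°, ℓ=1.2954
cmd 1: set ℓ=1.5163 → (κ,φ,ℓ)=(0.9792,274.06°,1.5163) → tip=(0.0661,-0.9311,1.0175)
cmd 2: set φ=30.00° → (κ,φ,ℓ)=(0.9792,30.00°,1.5163) → tip=(0.8084,0.4667,1.0175)
cmd 3: set ℓ=2.3541 → (κ,φ,ℓ)=(0.9792,30.00°,2.3541) → tip=(1.4771,0.8528,0.7580)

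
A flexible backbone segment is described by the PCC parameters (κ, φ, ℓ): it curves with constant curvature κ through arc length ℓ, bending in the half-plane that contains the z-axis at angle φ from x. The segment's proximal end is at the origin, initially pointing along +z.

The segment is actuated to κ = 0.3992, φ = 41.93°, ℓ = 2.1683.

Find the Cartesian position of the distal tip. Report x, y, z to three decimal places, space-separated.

θ = κ·ℓ = 0.3992 × 2.1683 = 0.86559 rad
ρ = (1 − cos θ)/κ = (1 − 0.64819)/0.3992 = 0.88128
z = sin θ / κ = 0.76147/0.3992 = 1.90750
x = ρ cos φ = 0.88128 × cos(41.93°) = 0.65564
y = ρ sin φ = 0.88128 × sin(41.93°) = 0.58889

0.656 0.589 1.908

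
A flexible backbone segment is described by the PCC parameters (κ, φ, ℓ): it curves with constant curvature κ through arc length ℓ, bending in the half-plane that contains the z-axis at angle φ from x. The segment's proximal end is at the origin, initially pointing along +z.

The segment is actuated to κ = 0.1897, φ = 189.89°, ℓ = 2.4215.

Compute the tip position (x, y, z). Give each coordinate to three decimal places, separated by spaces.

θ = κ·ℓ = 0.1897 × 2.4215 = 0.45936 rad
ρ = (1 − cos θ)/κ = (1 − 0.89634)/0.1897 = 0.54646
z = sin θ / κ = 0.44337/0.1897 = 2.33723
x = ρ cos φ = 0.54646 × cos(189.89°) = -0.53834
y = ρ sin φ = 0.54646 × sin(189.89°) = -0.09386

-0.538 -0.094 2.337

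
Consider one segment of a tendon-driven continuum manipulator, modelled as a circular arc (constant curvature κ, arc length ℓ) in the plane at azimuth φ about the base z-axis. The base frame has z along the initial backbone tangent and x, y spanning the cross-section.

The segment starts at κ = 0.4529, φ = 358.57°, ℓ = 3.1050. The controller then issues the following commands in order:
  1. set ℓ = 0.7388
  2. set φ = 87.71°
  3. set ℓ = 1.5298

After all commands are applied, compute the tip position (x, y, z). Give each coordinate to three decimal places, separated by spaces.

0.020 0.509 1.410

initial: κ=0.4529, φ=358.57°, ℓ=3.1050
cmd 1: set ℓ=0.7388 → (κ,φ,ℓ)=(0.4529,358.57°,0.7388) → tip=(0.1224,-0.0031,0.7251)
cmd 2: set φ=87.71° → (κ,φ,ℓ)=(0.4529,87.71°,0.7388) → tip=(0.0049,0.1224,0.7251)
cmd 3: set ℓ=1.5298 → (κ,φ,ℓ)=(0.4529,87.71°,1.5298) → tip=(0.0203,0.5087,1.4103)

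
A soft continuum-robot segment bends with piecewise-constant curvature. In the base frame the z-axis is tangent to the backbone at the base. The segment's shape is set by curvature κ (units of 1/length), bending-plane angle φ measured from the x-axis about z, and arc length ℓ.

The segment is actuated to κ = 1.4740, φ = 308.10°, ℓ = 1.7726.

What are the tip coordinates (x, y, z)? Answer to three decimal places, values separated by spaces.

θ = κ·ℓ = 1.4740 × 1.7726 = 2.61281 rad
ρ = (1 − cos θ)/κ = (1 − -0.86342)/1.4740 = 1.26419
z = sin θ / κ = 0.50448/1.4740 = 0.34225
x = ρ cos φ = 1.26419 × cos(308.10°) = 0.78005
y = ρ sin φ = 1.26419 × sin(308.10°) = -0.99484

0.780 -0.995 0.342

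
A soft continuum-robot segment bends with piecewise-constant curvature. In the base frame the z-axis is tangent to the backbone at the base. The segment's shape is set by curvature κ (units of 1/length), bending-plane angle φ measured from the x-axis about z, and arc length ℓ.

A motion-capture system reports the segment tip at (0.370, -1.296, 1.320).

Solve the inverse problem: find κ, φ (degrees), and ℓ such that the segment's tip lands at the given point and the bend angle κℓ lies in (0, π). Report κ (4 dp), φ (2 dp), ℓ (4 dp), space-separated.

ρ = √(x²+y²) = √(0.370² + -1.296²) = 1.34778
φ = atan2(y, x) mod 360° = atan2(-1.296, 0.370) = 285.9337°
|p|² = ρ² + z² = 1.34778² + 1.320² = 3.55892
κ = 2ρ / |p|² = 2×1.34778 / 3.55892 = 0.75741
θ = 2·atan2(ρ, z) = 2·atan2(1.34778, 1.320) = 1.59162 rad
ℓ = θ/κ = 1.59162/0.75741 = 2.10140

0.7574 285.93 2.1014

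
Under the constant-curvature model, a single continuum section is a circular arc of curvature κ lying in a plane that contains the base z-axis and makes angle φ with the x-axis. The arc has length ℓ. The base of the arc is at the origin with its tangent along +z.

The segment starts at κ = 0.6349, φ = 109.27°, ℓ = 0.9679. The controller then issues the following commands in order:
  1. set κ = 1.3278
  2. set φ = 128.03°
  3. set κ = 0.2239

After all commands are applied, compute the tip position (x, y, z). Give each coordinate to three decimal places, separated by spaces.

initial: κ=0.6349, φ=109.27°, ℓ=0.9679
cmd 1: set κ=1.3278 → (κ,φ,ℓ)=(1.3278,109.27°,0.9679) → tip=(-0.1785,0.5106,0.7226)
cmd 2: set φ=128.03° → (κ,φ,ℓ)=(1.3278,128.03°,0.9679) → tip=(-0.3333,0.4261,0.7226)
cmd 3: set κ=0.2239 → (κ,φ,ℓ)=(0.2239,128.03°,0.9679) → tip=(-0.0644,0.0823,0.9603)

-0.064 0.082 0.960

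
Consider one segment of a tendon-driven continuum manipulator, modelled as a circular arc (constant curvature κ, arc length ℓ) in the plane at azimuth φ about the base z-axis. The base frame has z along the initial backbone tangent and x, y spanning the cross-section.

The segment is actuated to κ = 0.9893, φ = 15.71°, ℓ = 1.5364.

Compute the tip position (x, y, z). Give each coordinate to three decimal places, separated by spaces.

θ = κ·ℓ = 0.9893 × 1.5364 = 1.51996 rad
ρ = (1 − cos θ)/κ = (1 − 0.05081)/0.9893 = 0.95945
z = sin θ / κ = 0.99871/0.9893 = 1.00951
x = ρ cos φ = 0.95945 × cos(15.71°) = 0.92361
y = ρ sin φ = 0.95945 × sin(15.71°) = 0.25979

0.924 0.260 1.010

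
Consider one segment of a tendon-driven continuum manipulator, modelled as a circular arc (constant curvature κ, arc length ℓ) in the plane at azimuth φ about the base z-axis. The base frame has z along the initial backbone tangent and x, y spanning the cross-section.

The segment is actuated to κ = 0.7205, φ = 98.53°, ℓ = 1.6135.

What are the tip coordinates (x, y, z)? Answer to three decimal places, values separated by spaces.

θ = κ·ℓ = 0.7205 × 1.6135 = 1.16253 rad
ρ = (1 − cos θ)/κ = (1 − 0.39702)/0.7205 = 0.83689
z = sin θ / κ = 0.91781/0.7205 = 1.27385
x = ρ cos φ = 0.83689 × cos(98.53°) = -0.12413
y = ρ sin φ = 0.83689 × sin(98.53°) = 0.82763

-0.124 0.828 1.274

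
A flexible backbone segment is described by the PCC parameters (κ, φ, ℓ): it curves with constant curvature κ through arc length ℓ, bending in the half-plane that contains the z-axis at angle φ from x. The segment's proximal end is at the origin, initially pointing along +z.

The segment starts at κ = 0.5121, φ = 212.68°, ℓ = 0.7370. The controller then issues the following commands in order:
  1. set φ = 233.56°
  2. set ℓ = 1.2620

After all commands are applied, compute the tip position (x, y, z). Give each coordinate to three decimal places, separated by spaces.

initial: κ=0.5121, φ=212.68°, ℓ=0.7370
cmd 1: set φ=233.56° → (κ,φ,ℓ)=(0.5121,233.56°,0.7370) → tip=(-0.0816,-0.1106,0.7196)
cmd 2: set ℓ=1.2620 → (κ,φ,ℓ)=(0.5121,233.56°,1.2620) → tip=(-0.2339,-0.3168,1.1760)

-0.234 -0.317 1.176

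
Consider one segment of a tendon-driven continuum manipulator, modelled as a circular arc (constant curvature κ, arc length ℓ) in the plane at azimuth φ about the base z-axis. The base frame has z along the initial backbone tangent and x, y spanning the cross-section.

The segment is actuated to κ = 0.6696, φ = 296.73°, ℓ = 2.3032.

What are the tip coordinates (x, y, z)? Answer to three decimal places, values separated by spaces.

θ = κ·ℓ = 0.6696 × 2.3032 = 1.54222 rad
ρ = (1 − cos θ)/κ = (1 − 0.02857)/0.6696 = 1.45076
z = sin θ / κ = 0.99959/0.6696 = 1.49282
x = ρ cos φ = 1.45076 × cos(296.73°) = 0.65253
y = ρ sin φ = 1.45076 × sin(296.73°) = -1.29573

0.653 -1.296 1.493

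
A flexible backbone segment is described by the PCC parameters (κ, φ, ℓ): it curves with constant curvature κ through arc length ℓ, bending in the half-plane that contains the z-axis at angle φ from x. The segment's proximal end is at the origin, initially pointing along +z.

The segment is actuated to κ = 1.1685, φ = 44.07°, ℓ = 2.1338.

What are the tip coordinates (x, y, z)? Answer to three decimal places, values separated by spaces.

θ = κ·ℓ = 1.1685 × 2.1338 = 2.49335 rad
ρ = (1 − cos θ)/κ = (1 − -0.79714)/1.1685 = 1.53799
z = sin θ / κ = 0.60379/1.1685 = 0.51672
x = ρ cos φ = 1.53799 × cos(44.07°) = 1.10503
y = ρ sin φ = 1.53799 × sin(44.07°) = 1.06973

1.105 1.070 0.517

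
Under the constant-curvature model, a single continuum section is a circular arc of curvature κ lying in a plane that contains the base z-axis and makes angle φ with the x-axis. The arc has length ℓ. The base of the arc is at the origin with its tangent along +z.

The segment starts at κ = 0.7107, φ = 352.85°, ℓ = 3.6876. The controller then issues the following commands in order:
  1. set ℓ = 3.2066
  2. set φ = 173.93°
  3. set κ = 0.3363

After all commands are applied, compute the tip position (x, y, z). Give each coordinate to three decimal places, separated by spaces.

-1.559 0.166 2.620

initial: κ=0.7107, φ=352.85°, ℓ=3.6876
cmd 1: set ℓ=3.2066 → (κ,φ,ℓ)=(0.7107,352.85°,3.2066) → tip=(2.3042,-0.2890,1.0688)
cmd 2: set φ=173.93° → (κ,φ,ℓ)=(0.7107,173.93°,3.2066) → tip=(-2.3092,0.2456,1.0688)
cmd 3: set κ=0.3363 → (κ,φ,ℓ)=(0.3363,173.93°,3.2066) → tip=(-1.5590,0.1658,2.6203)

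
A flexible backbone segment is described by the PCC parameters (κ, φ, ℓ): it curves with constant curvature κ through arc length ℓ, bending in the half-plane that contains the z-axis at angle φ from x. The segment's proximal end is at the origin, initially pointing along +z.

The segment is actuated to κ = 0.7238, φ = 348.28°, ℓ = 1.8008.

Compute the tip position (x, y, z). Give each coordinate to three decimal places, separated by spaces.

θ = κ·ℓ = 0.7238 × 1.8008 = 1.30342 rad
ρ = (1 − cos θ)/κ = (1 − 0.26420)/0.7238 = 1.01658
z = sin θ / κ = 0.96447/0.7238 = 1.33251
x = ρ cos φ = 1.01658 × cos(348.28°) = 0.99538
y = ρ sin φ = 1.01658 × sin(348.28°) = -0.20650

0.995 -0.206 1.333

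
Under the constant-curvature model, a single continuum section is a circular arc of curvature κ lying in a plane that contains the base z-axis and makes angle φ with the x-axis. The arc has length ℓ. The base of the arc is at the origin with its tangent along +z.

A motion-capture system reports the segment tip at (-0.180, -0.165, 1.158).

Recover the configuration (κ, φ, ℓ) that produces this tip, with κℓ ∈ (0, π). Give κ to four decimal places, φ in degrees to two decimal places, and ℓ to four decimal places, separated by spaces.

ρ = √(x²+y²) = √(-0.180² + -0.165²) = 0.24418
φ = atan2(y, x) mod 360° = atan2(-0.165, -0.180) = 222.5104°
|p|² = ρ² + z² = 0.24418² + 1.158² = 1.40059
κ = 2ρ / |p|² = 2×0.24418 / 1.40059 = 0.34869
θ = 2·atan2(ρ, z) = 2·atan2(0.24418, 1.158) = 0.41564 rad
ℓ = θ/κ = 0.41564/0.34869 = 1.19203

0.3487 222.51 1.1920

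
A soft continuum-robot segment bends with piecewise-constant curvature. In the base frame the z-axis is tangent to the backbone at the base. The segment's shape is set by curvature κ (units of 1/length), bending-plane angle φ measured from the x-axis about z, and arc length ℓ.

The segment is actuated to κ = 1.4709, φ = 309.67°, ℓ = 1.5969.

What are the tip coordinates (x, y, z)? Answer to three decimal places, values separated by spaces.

θ = κ·ℓ = 1.4709 × 1.5969 = 2.34888 rad
ρ = (1 − cos θ)/κ = (1 − -0.70192)/1.4709 = 1.15706
z = sin θ / κ = 0.71226/1.4709 = 0.48423
x = ρ cos φ = 1.15706 × cos(309.67°) = 0.73862
y = ρ sin φ = 1.15706 × sin(309.67°) = -0.89063

0.739 -0.891 0.484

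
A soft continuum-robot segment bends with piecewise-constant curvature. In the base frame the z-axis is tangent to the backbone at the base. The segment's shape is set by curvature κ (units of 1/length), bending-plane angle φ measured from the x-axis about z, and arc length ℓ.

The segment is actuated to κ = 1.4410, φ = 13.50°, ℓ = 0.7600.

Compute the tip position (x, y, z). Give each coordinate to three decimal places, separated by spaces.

θ = κ·ℓ = 1.4410 × 0.7600 = 1.09516 rad
ρ = (1 − cos θ)/κ = (1 − 0.45790)/1.4410 = 0.37619
z = sin θ / κ = 0.88900/1.4410 = 0.61693
x = ρ cos φ = 0.37619 × cos(13.50°) = 0.36580
y = ρ sin φ = 0.37619 × sin(13.50°) = 0.08782

0.366 0.088 0.617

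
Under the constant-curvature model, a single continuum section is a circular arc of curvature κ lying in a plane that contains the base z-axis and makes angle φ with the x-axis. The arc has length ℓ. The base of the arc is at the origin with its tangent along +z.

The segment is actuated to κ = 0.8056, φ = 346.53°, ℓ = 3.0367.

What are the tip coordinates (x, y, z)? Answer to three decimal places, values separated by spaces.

2.134 -0.511 0.795

θ = κ·ℓ = 0.8056 × 3.0367 = 2.44637 rad
ρ = (1 − cos θ)/κ = (1 − -0.76791)/0.8056 = 2.19452
z = sin θ / κ = 0.64056/0.8056 = 0.79513
x = ρ cos φ = 2.19452 × cos(346.53°) = 2.13416
y = ρ sin φ = 2.19452 × sin(346.53°) = -0.51118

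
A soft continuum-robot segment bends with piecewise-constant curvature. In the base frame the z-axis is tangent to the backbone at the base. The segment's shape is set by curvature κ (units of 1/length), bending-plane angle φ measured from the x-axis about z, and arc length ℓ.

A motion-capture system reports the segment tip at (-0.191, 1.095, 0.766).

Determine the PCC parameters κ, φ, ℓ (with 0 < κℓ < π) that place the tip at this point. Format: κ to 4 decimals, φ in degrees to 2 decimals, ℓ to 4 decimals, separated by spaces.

1.2199 99.89 1.5860

ρ = √(x²+y²) = √(-0.191² + 1.095²) = 1.11153
φ = atan2(y, x) mod 360° = atan2(1.095, -0.191) = 99.8945°
|p|² = ρ² + z² = 1.11153² + 0.766² = 1.82226
κ = 2ρ / |p|² = 2×1.11153 / 1.82226 = 1.21995
θ = 2·atan2(ρ, z) = 2·atan2(1.11153, 0.766) = 1.93479 rad
ℓ = θ/κ = 1.93479/1.21995 = 1.58596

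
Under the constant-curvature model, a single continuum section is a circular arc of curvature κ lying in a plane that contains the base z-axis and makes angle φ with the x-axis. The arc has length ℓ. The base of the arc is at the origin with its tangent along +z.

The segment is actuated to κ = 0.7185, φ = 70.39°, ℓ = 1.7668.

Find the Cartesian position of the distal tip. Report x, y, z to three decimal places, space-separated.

0.328 0.922 1.329

θ = κ·ℓ = 0.7185 × 1.7668 = 1.26945 rad
ρ = (1 − cos θ)/κ = (1 − 0.29681)/0.7185 = 0.97869
z = sin θ / κ = 0.95494/0.7185 = 1.32907
x = ρ cos φ = 0.97869 × cos(70.39°) = 0.32846
y = ρ sin φ = 0.97869 × sin(70.39°) = 0.92193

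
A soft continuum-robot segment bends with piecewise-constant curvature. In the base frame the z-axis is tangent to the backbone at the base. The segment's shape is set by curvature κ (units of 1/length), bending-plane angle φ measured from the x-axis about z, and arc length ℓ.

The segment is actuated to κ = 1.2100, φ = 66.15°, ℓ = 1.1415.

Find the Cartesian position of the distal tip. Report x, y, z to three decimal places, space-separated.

θ = κ·ℓ = 1.2100 × 1.1415 = 1.38121 rad
ρ = (1 − cos θ)/κ = (1 − 0.18845)/1.2100 = 0.67070
z = sin θ / κ = 0.98208/1.2100 = 0.81164
x = ρ cos φ = 0.67070 × cos(66.15°) = 0.27120
y = ρ sin φ = 0.67070 × sin(66.15°) = 0.61343

0.271 0.613 0.812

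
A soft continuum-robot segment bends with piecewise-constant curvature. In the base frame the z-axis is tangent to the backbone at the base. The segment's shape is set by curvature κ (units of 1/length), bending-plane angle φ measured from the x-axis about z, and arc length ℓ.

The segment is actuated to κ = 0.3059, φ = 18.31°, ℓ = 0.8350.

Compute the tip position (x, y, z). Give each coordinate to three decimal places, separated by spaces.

0.101 0.033 0.826

θ = κ·ℓ = 0.3059 × 0.8350 = 0.25543 rad
ρ = (1 − cos θ)/κ = (1 − 0.96756)/0.3059 = 0.10606
z = sin θ / κ = 0.25266/0.3059 = 0.82595
x = ρ cos φ = 0.10606 × cos(18.31°) = 0.10069
y = ρ sin φ = 0.10606 × sin(18.31°) = 0.03332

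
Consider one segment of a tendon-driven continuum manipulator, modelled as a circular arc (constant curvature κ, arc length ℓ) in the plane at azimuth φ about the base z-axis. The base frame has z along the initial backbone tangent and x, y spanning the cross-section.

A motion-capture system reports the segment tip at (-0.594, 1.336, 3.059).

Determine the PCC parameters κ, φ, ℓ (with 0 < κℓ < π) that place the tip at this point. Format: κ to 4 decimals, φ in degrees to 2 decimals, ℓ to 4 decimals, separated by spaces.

0.2544 113.97 3.5055

ρ = √(x²+y²) = √(-0.594² + 1.336²) = 1.46210
φ = atan2(y, x) mod 360° = atan2(1.336, -0.594) = 113.9704°
|p|² = ρ² + z² = 1.46210² + 3.059² = 11.49521
κ = 2ρ / |p|² = 2×1.46210 / 11.49521 = 0.25438
θ = 2·atan2(ρ, z) = 2·atan2(1.46210, 3.059) = 0.89173 rad
ℓ = θ/κ = 0.89173/0.25438 = 3.50546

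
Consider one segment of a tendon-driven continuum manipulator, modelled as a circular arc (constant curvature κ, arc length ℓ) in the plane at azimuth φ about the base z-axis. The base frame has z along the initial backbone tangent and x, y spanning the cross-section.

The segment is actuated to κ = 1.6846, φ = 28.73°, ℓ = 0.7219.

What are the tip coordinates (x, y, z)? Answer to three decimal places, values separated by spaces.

0.340 0.186 0.557

θ = κ·ℓ = 1.6846 × 0.7219 = 1.21611 rad
ρ = (1 − cos θ)/κ = (1 − 0.34729)/1.6846 = 0.38745
z = sin θ / κ = 0.93776/1.6846 = 0.55666
x = ρ cos φ = 0.38745 × cos(28.73°) = 0.33976
y = ρ sin φ = 0.38745 × sin(28.73°) = 0.18624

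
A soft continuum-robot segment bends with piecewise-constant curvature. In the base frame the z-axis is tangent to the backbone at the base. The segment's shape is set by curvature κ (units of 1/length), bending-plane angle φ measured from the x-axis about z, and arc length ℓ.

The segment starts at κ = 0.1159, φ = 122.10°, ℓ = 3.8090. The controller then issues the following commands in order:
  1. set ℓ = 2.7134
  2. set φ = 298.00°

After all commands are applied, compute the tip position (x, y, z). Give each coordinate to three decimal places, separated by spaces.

initial: κ=0.1159, φ=122.10°, ℓ=3.8090
cmd 1: set ℓ=2.7134 → (κ,φ,ℓ)=(0.1159,122.10°,2.7134) → tip=(-0.2249,0.3585,2.6689)
cmd 2: set φ=298.00° → (κ,φ,ℓ)=(0.1159,298.00°,2.7134) → tip=(0.1987,-0.3736,2.6689)

0.199 -0.374 2.669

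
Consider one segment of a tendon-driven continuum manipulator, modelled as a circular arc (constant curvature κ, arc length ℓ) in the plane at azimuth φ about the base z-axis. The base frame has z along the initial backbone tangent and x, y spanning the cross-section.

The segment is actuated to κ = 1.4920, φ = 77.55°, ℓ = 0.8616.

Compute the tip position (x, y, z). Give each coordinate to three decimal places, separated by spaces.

0.104 0.470 0.643

θ = κ·ℓ = 1.4920 × 0.8616 = 1.28551 rad
ρ = (1 − cos θ)/κ = (1 − 0.28143)/1.4920 = 0.48161
z = sin θ / κ = 0.95958/1.4920 = 0.64315
x = ρ cos φ = 0.48161 × cos(77.55°) = 0.10383
y = ρ sin φ = 0.48161 × sin(77.55°) = 0.47029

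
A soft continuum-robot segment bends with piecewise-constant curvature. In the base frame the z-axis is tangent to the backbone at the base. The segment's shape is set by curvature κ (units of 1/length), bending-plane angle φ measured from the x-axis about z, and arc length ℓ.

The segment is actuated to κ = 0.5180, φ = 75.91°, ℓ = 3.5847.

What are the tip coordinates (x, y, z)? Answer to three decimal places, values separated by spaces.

θ = κ·ℓ = 0.5180 × 3.5847 = 1.85687 rad
ρ = (1 − cos θ)/κ = (1 − -0.28219)/0.5180 = 2.47527
z = sin θ / κ = 0.95936/0.5180 = 1.85204
x = ρ cos φ = 2.47527 × cos(75.91°) = 0.60259
y = ρ sin φ = 2.47527 × sin(75.91°) = 2.40080

0.603 2.401 1.852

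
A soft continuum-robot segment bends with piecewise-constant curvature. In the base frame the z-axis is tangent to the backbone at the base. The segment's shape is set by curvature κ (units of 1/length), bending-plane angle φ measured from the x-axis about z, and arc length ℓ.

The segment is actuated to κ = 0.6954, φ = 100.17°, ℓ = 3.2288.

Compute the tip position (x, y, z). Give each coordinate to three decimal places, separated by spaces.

-0.412 2.299 1.123

θ = κ·ℓ = 0.6954 × 3.2288 = 2.24531 rad
ρ = (1 − cos θ)/κ = (1 − -0.62452)/0.6954 = 2.33609
z = sin θ / κ = 0.78101/0.6954 = 1.12311
x = ρ cos φ = 2.33609 × cos(100.17°) = -0.41248
y = ρ sin φ = 2.33609 × sin(100.17°) = 2.29938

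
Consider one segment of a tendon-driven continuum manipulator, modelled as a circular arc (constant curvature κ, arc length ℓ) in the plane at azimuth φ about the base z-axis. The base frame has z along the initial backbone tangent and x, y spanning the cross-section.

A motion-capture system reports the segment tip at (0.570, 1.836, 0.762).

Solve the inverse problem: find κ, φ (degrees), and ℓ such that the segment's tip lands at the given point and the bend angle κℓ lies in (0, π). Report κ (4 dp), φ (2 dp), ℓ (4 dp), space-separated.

ρ = √(x²+y²) = √(0.570² + 1.836²) = 1.92245
φ = atan2(y, x) mod 360° = atan2(1.836, 0.570) = 72.7527°
|p|² = ρ² + z² = 1.92245² + 0.762² = 4.27644
κ = 2ρ / |p|² = 2×1.92245 / 4.27644 = 0.89909
θ = 2·atan2(ρ, z) = 2·atan2(1.92245, 0.762) = 2.38685 rad
ℓ = θ/κ = 2.38685/0.89909 = 2.65474

0.8991 72.75 2.6547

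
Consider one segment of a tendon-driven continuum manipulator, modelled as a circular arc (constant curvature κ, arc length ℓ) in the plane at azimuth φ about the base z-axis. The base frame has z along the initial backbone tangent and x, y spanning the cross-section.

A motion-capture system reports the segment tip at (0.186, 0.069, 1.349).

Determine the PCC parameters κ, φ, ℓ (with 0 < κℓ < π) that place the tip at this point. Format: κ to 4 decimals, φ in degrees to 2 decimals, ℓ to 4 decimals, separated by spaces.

0.2134 20.35 1.3684

ρ = √(x²+y²) = √(0.186² + 0.069²) = 0.19839
φ = atan2(y, x) mod 360° = atan2(0.069, 0.186) = 20.3532°
|p|² = ρ² + z² = 0.19839² + 1.349² = 1.85916
κ = 2ρ / |p|² = 2×0.19839 / 1.85916 = 0.21341
θ = 2·atan2(ρ, z) = 2·atan2(0.19839, 1.349) = 0.29203 rad
ℓ = θ/κ = 0.29203/0.21341 = 1.36837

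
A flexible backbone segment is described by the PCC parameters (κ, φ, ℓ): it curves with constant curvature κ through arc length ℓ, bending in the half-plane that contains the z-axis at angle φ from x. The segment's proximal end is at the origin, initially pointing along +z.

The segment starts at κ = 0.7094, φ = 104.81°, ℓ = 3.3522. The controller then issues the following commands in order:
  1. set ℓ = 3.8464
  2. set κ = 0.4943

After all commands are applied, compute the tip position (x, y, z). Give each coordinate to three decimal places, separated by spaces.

-0.685 2.591 1.914

initial: κ=0.7094, φ=104.81°, ℓ=3.3522
cmd 1: set ℓ=3.8464 → (κ,φ,ℓ)=(0.7094,104.81°,3.8464) → tip=(-0.6904,2.6111,0.5657)
cmd 2: set κ=0.4943 → (κ,φ,ℓ)=(0.4943,104.81°,3.8464) → tip=(-0.6849,2.5905,1.9136)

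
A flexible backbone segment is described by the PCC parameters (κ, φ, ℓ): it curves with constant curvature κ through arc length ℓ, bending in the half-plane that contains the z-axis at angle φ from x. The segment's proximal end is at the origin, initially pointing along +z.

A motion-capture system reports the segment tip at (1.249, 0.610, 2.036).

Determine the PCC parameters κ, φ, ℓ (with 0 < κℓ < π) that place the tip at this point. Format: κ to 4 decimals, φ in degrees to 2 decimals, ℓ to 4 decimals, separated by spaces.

0.4574 26.03 2.6191

ρ = √(x²+y²) = √(1.249² + 0.610²) = 1.39000
φ = atan2(y, x) mod 360° = atan2(0.610, 1.249) = 26.0305°
|p|² = ρ² + z² = 1.39000² + 2.036² = 6.07740
κ = 2ρ / |p|² = 2×1.39000 / 6.07740 = 0.45743
θ = 2·atan2(ρ, z) = 2·atan2(1.39000, 2.036) = 1.19806 rad
ℓ = θ/κ = 1.19806/0.45743 = 2.61909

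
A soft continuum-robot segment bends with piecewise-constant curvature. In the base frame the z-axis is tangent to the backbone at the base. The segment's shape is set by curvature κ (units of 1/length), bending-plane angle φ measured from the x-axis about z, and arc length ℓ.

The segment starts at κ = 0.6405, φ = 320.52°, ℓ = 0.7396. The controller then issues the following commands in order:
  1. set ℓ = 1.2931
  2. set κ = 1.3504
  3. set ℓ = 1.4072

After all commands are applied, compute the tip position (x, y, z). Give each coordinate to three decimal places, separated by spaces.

initial: κ=0.6405, φ=320.52°, ℓ=0.7396
cmd 1: set ℓ=1.2931 → (κ,φ,ℓ)=(0.6405,320.52°,1.2931) → tip=(0.3902,-0.3214,1.1503)
cmd 2: set κ=1.3504 → (κ,φ,ℓ)=(1.3504,320.52°,1.2931) → tip=(0.6713,-0.5530,0.7292)
cmd 3: set ℓ=1.4072 → (κ,φ,ℓ)=(1.3504,320.52°,1.4072) → tip=(0.7565,-0.6232,0.7007)

0.757 -0.623 0.701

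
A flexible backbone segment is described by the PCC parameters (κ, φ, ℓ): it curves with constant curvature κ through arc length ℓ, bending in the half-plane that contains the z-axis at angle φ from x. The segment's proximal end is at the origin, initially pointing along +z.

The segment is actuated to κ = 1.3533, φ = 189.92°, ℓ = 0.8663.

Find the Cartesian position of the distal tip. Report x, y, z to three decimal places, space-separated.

-0.445 -0.078 0.681

θ = κ·ℓ = 1.3533 × 0.8663 = 1.17236 rad
ρ = (1 − cos θ)/κ = (1 − 0.38797)/1.3533 = 0.45225
z = sin θ / κ = 0.92167/1.3533 = 0.68105
x = ρ cos φ = 0.45225 × cos(189.92°) = -0.44549
y = ρ sin φ = 0.45225 × sin(189.92°) = -0.07791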